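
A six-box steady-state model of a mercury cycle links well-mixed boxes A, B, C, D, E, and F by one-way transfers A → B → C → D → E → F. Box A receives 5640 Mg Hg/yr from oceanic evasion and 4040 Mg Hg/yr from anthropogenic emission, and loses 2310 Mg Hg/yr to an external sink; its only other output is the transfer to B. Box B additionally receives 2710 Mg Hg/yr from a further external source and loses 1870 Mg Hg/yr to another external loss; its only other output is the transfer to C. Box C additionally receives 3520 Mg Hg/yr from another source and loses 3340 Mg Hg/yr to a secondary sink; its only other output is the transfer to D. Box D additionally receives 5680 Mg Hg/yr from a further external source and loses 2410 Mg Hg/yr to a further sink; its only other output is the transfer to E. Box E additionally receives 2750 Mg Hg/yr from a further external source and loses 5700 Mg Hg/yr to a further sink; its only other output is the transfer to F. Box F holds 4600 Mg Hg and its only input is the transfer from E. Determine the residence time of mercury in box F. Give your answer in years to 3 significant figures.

0.528 yr

Box A: F(A→B) = (5640 + 4040) − 2310 = 7370.0 Mg Hg/yr.
Box B: F(B→C) = (7370.0 + 2710) − 1870 = 8210.0 Mg Hg/yr.
Box C: F(C→D) = (8210.0 + 3520) − 3340 = 8390.0 Mg Hg/yr.
Box D: F(D→E) = (8390.0 + 5680) − 2410 = 11660 Mg Hg/yr.
Box E: F(E→F) = (11660 + 2750) − 5700 = 8710.0 Mg Hg/yr.
Box F throughput = its input = 8710.0 Mg Hg/yr; τ = 4600 / 8710.0 = 0.5281 yr.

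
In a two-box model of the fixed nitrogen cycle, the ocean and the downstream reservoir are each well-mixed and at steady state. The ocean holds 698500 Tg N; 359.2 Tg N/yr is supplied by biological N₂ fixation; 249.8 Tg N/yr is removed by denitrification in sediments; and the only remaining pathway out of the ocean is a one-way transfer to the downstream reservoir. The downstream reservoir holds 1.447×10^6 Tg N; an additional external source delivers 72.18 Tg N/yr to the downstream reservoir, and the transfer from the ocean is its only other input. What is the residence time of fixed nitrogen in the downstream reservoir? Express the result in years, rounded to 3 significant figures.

7970 yr

Balance the ocean: ΣF_in = 359.20 Tg N/yr.
Transfer to the downstream reservoir = ΣF_in − (249.8) = 109.40 Tg N/yr.
Total input to the downstream reservoir = 109.40 + 72.18 = 181.58 Tg N/yr; at steady state this equals its total output.
τ = M / F = 1.447×10^6 / 181.58 = 7969 yr.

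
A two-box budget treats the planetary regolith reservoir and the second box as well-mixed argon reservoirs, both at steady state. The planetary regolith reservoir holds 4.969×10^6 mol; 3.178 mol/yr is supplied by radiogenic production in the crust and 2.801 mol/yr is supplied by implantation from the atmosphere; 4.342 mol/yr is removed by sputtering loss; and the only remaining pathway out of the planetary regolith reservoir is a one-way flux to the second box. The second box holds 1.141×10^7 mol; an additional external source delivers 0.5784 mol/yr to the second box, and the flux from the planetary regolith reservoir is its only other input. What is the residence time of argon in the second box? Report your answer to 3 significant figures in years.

5.15×10^6 yr

Balance the planetary regolith reservoir: ΣF_in = 3.178 + 2.801 = 5.9790 mol/yr.
Flux to the second box = ΣF_in − (4.342) = 1.6370 mol/yr.
Total input to the second box = 1.6370 + 0.5784 = 2.2154 mol/yr; at steady state this equals its total output.
τ = M / F = 1.141×10^7 / 2.2154 = 5.150×10^6 yr.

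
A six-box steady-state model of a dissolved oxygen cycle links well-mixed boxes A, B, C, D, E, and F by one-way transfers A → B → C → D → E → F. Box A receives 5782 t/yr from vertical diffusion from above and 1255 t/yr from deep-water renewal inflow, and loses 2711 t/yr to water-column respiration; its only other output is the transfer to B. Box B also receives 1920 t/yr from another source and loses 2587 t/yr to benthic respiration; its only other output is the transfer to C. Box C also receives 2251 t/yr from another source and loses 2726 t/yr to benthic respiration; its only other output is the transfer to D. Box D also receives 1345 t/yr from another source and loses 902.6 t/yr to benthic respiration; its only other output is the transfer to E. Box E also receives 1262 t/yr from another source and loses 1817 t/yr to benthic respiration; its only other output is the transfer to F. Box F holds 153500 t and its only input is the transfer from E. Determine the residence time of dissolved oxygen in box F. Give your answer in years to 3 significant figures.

50.0 yr

Box A: F(A→B) = (5782 + 1255) − 2711 = 4326.0 t/yr.
Box B: F(B→C) = (4326.0 + 1920) − 2587 = 3659.0 t/yr.
Box C: F(C→D) = (3659.0 + 2251) − 2726 = 3184.0 t/yr.
Box D: F(D→E) = (3184.0 + 1345) − 902.6 = 3626.4 t/yr.
Box E: F(E→F) = (3626.4 + 1262) − 1817 = 3071.4 t/yr.
Box F throughput = its input = 3071.4 t/yr; τ = 153500 / 3071.4 = 49.98 yr.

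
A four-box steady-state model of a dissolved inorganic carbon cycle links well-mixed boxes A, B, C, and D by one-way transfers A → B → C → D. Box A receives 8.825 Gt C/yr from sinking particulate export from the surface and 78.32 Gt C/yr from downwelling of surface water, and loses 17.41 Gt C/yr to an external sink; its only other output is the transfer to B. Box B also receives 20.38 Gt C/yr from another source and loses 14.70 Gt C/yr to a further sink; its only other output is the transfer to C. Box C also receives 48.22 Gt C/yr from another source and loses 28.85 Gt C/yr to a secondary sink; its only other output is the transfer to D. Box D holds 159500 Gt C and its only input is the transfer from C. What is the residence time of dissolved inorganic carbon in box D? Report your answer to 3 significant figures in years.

Box A: F(A→B) = (8.825 + 78.32) − 17.41 = 69.735 Gt C/yr.
Box B: F(B→C) = (69.735 + 20.38) − 14.70 = 75.415 Gt C/yr.
Box C: F(C→D) = (75.415 + 48.22) − 28.85 = 94.785 Gt C/yr.
Box D throughput = its input = 94.785 Gt C/yr; τ = 159500 / 94.785 = 1683 yr.

1680 yr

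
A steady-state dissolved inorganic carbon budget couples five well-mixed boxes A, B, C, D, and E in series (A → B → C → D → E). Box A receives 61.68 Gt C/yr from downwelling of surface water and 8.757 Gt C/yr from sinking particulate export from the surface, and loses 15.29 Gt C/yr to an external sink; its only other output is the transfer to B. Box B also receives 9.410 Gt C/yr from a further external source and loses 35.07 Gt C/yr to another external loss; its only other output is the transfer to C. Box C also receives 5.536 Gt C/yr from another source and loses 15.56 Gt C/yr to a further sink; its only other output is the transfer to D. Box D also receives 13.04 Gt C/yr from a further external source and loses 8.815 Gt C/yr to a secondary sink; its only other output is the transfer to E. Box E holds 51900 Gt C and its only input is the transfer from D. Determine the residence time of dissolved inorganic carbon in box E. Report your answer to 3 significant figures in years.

2190 yr

Box A: F(A→B) = (61.68 + 8.757) − 15.29 = 55.147 Gt C/yr.
Box B: F(B→C) = (55.147 + 9.410) − 35.07 = 29.487 Gt C/yr.
Box C: F(C→D) = (29.487 + 5.536) − 15.56 = 19.463 Gt C/yr.
Box D: F(D→E) = (19.463 + 13.04) − 8.815 = 23.688 Gt C/yr.
Box E throughput = its input = 23.688 Gt C/yr; τ = 51900 / 23.688 = 2191 yr.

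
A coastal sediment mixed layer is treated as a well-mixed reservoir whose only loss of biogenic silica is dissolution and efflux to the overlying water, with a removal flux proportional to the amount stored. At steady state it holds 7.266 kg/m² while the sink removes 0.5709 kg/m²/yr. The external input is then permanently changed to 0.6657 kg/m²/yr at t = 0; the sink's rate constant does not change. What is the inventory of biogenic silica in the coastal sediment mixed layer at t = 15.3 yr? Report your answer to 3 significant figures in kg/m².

The sink rate constant is k = F₀/M₀ = 0.5709/7.266 = 0.07857 yr⁻¹.
Solving dM/dt = F₁ − kM with M(0) = M₀ gives M(t) = F₁/k + (M₀ − F₁/k)·e^(−kt).
F₁/k = 0.6657/0.07857 = 8.4725 kg/m²; kt = 0.07857 × 15.3 = 1.202, e^(−kt) = 0.3005.
M(15.3) = 8.4725 + (7.266 − 8.4725) × 0.3005 = 8.4725 − 0.3626 = 8.1099 kg/m².

8.11 kg/m²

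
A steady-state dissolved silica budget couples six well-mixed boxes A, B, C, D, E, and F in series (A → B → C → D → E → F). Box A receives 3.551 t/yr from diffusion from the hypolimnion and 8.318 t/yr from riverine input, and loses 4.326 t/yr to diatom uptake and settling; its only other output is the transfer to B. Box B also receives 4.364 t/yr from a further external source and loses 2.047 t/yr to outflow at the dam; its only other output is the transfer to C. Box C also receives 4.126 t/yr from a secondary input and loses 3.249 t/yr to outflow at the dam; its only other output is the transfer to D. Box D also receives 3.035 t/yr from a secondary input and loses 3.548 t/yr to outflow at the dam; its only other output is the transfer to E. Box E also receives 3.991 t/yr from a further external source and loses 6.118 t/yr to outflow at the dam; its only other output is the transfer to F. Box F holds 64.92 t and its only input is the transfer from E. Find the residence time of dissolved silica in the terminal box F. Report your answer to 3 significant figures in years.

8.02 yr

Box A: F(A→B) = (3.551 + 8.318) − 4.326 = 7.5430 t/yr.
Box B: F(B→C) = (7.5430 + 4.364) − 2.047 = 9.8600 t/yr.
Box C: F(C→D) = (9.8600 + 4.126) − 3.249 = 10.737 t/yr.
Box D: F(D→E) = (10.737 + 3.035) − 3.548 = 10.224 t/yr.
Box E: F(E→F) = (10.224 + 3.991) − 6.118 = 8.0970 t/yr.
Box F throughput = its input = 8.0970 t/yr; τ = 64.92 / 8.0970 = 8.018 yr.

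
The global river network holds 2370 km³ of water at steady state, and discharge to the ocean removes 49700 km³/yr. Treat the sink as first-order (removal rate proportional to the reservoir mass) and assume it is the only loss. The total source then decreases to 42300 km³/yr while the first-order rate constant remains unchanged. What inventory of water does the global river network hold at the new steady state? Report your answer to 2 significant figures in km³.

Rate constant k = F/M = 49700 / 2370 = 20.97 yr⁻¹.
At the new steady state, source = k·M_new ⇒ M_new = 42300 / 20.97 = 2017 km³.
(Equivalently M_new = M × F_new/F_old = 2370 × 42300/49700.)

2000 km³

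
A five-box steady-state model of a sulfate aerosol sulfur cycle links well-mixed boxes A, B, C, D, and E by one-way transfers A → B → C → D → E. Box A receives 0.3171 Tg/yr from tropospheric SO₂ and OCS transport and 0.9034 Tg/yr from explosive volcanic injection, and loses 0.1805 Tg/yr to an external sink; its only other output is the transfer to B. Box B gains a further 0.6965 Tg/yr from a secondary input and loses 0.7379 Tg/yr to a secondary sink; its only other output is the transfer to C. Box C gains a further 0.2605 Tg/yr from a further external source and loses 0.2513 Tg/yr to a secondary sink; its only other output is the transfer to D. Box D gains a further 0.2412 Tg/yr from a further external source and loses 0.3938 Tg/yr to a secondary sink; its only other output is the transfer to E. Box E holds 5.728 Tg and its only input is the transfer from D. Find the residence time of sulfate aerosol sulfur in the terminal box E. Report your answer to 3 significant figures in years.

6.70 yr

Box A: F(A→B) = (0.3171 + 0.9034) − 0.1805 = 1.0400 Tg/yr.
Box B: F(B→C) = (1.0400 + 0.6965) − 0.7379 = 0.99860 Tg/yr.
Box C: F(C→D) = (0.99860 + 0.2605) − 0.2513 = 1.0078 Tg/yr.
Box D: F(D→E) = (1.0078 + 0.2412) − 0.3938 = 0.85520 Tg/yr.
Box E throughput = its input = 0.85520 Tg/yr; τ = 5.728 / 0.85520 = 6.698 yr.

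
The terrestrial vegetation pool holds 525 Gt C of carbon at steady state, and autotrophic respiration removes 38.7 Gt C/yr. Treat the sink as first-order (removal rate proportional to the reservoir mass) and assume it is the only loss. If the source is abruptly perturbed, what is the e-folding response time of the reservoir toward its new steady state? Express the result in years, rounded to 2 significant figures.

14 yr

For a linear reservoir the response time equals the residence time τ = M/F.
τ = 525 / 38.7 = 13.57 yr.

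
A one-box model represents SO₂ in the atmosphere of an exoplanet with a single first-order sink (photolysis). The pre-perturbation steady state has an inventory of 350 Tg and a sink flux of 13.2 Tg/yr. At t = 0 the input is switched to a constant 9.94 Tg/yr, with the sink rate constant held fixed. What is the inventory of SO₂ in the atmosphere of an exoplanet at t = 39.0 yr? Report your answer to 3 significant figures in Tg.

τ = M₀/F₀ = 350/13.2 = 26.52 yr; rate constant k = 1/τ.
New steady state M_∞ = F₁/k = F₁·τ = 9.94 × 26.52 = 263.56 Tg.
M(t) = M_∞ + (M₀ − M_∞)·e^(−t/τ); t/τ = 39.0/26.52 = 1.471, so e^(−t/τ) = 0.2297.
M(t) = 263.56 + 86.44 × 0.2297 = 283.42 Tg.

283 Tg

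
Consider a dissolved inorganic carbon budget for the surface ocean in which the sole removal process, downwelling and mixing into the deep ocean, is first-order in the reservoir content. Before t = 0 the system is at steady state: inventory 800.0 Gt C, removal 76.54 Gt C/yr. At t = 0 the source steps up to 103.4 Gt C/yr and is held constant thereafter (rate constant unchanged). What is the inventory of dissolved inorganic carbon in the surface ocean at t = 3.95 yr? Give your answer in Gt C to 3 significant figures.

τ = M₀/F₀ = 800.0/76.54 = 10.45 yr; rate constant k = 1/τ.
New steady state M_∞ = F₁/k = F₁·τ = 103.4 × 10.45 = 1080.7 Gt C.
M(t) = M_∞ + (M₀ − M_∞)·e^(−t/τ); t/τ = 3.95/10.45 = 0.3779, so e^(−t/τ) = 0.6853.
M(t) = 1080.7 − 280.7 × 0.6853 = 888.35 Gt C.

888 Gt C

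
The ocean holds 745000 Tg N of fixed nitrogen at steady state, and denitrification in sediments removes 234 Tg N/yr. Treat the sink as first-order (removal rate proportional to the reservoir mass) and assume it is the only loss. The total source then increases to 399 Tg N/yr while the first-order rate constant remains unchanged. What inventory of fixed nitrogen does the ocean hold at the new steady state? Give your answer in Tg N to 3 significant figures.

1.27×10^6 Tg N

Rate constant k = F/M = 234 / 745000 = 0.0003141 yr⁻¹.
At the new steady state, source = k·M_new ⇒ M_new = 399 / 0.0003141 = 1.270×10^6 Tg N.
(Equivalently M_new = M × F_new/F_old = 745000 × 399/234.)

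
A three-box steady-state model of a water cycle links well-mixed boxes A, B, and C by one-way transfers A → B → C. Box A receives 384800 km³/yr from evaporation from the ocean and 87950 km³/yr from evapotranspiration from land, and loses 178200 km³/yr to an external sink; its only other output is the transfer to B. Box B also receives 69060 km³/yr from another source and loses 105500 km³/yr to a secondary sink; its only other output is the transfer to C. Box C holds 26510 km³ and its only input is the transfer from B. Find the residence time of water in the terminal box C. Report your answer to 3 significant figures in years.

0.103 yr

Box A: F(A→B) = (384800 + 87950) − 178200 = 294550 km³/yr.
Box B: F(B→C) = (294550 + 69060) − 105500 = 258110 km³/yr.
Box C throughput = its input = 258110 km³/yr; τ = 26510 / 258110 = 0.1027 yr.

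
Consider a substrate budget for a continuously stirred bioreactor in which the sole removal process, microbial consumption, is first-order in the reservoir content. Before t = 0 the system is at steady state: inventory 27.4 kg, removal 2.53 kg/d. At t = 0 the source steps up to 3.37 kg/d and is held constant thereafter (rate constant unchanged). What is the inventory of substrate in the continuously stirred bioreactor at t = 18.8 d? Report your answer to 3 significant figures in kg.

34.9 kg

The sink rate constant is k = F₀/M₀ = 2.53/27.4 = 0.09234 d⁻¹.
Solving dM/dt = F₁ − kM with M(0) = M₀ gives M(t) = F₁/k + (M₀ − F₁/k)·e^(−kt).
F₁/k = 3.37/0.09234 = 36.497 kg; kt = 0.09234 × 18.8 = 1.736, e^(−kt) = 0.1762.
M(18.8) = 36.497 + (27.4 − 36.497) × 0.1762 = 36.497 − 1.603 = 34.894 kg.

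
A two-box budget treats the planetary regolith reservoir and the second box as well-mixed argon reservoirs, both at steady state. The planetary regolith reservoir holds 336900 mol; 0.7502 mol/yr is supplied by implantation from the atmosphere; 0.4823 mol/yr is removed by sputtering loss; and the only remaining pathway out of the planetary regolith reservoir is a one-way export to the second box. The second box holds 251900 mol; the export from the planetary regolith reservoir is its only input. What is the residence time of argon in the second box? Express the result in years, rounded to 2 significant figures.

Balance the planetary regolith reservoir: ΣF_in = 0.75020 mol/yr.
Export to the second box = ΣF_in − (0.4823) = 0.26790 mol/yr.
At steady state the output of the second box equals its input, 0.26790 mol/yr.
τ = M / F = 251900 / 0.26790 = 940300 yr.

940000 yr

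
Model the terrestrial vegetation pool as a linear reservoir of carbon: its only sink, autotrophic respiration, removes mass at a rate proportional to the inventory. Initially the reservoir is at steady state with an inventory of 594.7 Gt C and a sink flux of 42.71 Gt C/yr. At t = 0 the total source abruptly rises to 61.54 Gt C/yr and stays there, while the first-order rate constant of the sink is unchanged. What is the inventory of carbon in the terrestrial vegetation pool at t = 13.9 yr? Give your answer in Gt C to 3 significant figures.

760 Gt C

Residence time τ = M₀/F₀ = 13.92 yr. The eventual steady state is M_∞ = M₀·(F₁/F₀) = 594.7 × 61.54/42.71 = 856.89 Gt C.
The anomaly ΔM(t) = M(t) − M_∞ decays as ΔM₀·e^(−t/τ) with ΔM₀ = 594.7 − 856.89 = −262.2 Gt C.
At t = 13.9 yr, e^(−t/τ) = e^(−0.9983) = 0.3685, so ΔM = −96.62 Gt C and M = 856.89 − 96.62 = 760.27 Gt C.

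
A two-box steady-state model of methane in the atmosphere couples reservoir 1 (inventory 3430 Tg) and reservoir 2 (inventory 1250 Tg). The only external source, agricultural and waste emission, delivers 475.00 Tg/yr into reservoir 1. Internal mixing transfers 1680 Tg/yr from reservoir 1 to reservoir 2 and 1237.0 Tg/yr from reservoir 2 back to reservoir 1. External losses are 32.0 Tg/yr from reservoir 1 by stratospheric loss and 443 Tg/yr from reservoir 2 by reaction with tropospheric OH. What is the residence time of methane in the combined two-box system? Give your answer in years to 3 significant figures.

9.85 yr

Treat the two boxes together as one reservoir: the mixing fluxes between them are internal recycling, so τ = ΣM / Σ(external losses).
M_total = 3430 + 1250 = 4680.0 Tg.
ΣF_external_out = 32.0 + 443 = 475.00 Tg/yr.
τ = M_total / ΣF_ext = 4680.0 / 475.00 = 9.853 yr.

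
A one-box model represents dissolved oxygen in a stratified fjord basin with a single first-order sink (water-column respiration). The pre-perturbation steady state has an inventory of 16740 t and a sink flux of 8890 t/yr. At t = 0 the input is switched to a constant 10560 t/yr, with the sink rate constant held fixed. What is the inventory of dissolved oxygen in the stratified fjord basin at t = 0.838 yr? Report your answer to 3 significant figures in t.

17900 t

Residence time τ = M₀/F₀ = 1.883 yr. The eventual steady state is M_∞ = M₀·(F₁/F₀) = 16740 × 10560/8890 = 19885 t.
The anomaly ΔM(t) = M(t) − M_∞ decays as ΔM₀·e^(−t/τ) with ΔM₀ = 16740 − 19885 = −3145 t.
At t = 0.838 yr, e^(−t/τ) = e^(−0.4450) = 0.6408, so ΔM = −2015 t and M = 19885 − 2015 = 17870 t.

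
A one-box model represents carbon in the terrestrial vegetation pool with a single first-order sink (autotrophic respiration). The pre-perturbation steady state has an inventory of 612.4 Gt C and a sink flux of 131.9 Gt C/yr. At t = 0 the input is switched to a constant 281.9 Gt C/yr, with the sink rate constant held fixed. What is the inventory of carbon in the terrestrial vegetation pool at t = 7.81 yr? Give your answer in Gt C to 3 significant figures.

τ = M₀/F₀ = 612.4/131.9 = 4.643 yr; rate constant k = 1/τ.
New steady state M_∞ = F₁/k = F₁·τ = 281.9 × 4.643 = 1308.8 Gt C.
M(t) = M_∞ + (M₀ − M_∞)·e^(−t/τ); t/τ = 7.81/4.643 = 1.682, so e^(−t/τ) = 0.1860.
M(t) = 1308.8 − 696.4 × 0.1860 = 1179.3 Gt C.

1180 Gt C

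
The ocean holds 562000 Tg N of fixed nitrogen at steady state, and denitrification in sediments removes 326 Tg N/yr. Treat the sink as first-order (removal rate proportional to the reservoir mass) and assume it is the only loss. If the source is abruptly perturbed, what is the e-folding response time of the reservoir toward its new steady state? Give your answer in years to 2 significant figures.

For a linear reservoir the response time equals the residence time τ = M/F.
τ = 562000 / 326 = 1724 yr.

1700 yr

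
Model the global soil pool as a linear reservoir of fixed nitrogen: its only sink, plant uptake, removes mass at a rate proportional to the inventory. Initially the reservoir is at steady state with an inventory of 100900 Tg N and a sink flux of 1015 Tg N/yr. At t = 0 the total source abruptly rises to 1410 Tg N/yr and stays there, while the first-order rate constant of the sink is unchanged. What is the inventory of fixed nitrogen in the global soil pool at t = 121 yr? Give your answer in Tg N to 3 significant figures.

The sink rate constant is k = F₀/M₀ = 1015/100900 = 0.01006 yr⁻¹.
Solving dM/dt = F₁ − kM with M(0) = M₀ gives M(t) = F₁/k + (M₀ − F₁/k)·e^(−kt).
F₁/k = 1410/0.01006 = 140170 Tg N; kt = 0.01006 × 121 = 1.217, e^(−kt) = 0.2961.
M(121) = 140170 + (100900 − 140170) × 0.2961 = 140170 − 11630 = 128540 Tg N.

129000 Tg N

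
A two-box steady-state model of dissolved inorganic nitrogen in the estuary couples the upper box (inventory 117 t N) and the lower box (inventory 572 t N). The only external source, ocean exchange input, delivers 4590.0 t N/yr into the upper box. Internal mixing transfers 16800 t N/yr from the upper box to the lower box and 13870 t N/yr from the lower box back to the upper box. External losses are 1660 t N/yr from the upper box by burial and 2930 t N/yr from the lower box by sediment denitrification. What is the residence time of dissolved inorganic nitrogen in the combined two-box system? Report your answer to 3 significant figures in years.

Residence time in the combined system uses the total inventory and the total *external* removal — internal exchanges between the two boxes cancel.
M_total = 117 + 572 = 689.00 t N.
ΣF_external_out = 1660 + 2930 = 4590.0 t N/yr.
τ = M_total / ΣF_ext = 689.00 / 4590.0 = 0.1501 yr.

0.150 yr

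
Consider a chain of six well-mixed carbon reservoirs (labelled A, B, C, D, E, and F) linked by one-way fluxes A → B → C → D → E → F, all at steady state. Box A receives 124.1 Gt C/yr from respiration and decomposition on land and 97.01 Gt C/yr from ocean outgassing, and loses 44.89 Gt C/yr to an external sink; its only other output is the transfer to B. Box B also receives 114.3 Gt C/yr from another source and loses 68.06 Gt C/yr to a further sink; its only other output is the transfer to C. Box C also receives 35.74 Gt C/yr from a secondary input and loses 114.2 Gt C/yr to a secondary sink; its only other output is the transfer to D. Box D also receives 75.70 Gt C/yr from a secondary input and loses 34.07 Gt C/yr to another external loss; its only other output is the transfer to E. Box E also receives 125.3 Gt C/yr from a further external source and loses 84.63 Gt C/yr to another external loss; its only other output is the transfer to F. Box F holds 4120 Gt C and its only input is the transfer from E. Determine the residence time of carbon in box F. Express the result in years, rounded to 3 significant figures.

18.2 yr

Box A: F(A→B) = (124.1 + 97.01) − 44.89 = 176.22 Gt C/yr.
Box B: F(B→C) = (176.22 + 114.3) − 68.06 = 222.46 Gt C/yr.
Box C: F(C→D) = (222.46 + 35.74) − 114.2 = 144.00 Gt C/yr.
Box D: F(D→E) = (144.00 + 75.70) − 34.07 = 185.63 Gt C/yr.
Box E: F(E→F) = (185.63 + 125.3) − 84.63 = 226.30 Gt C/yr.
Box F throughput = its input = 226.30 Gt C/yr; τ = 4120 / 226.30 = 18.21 yr.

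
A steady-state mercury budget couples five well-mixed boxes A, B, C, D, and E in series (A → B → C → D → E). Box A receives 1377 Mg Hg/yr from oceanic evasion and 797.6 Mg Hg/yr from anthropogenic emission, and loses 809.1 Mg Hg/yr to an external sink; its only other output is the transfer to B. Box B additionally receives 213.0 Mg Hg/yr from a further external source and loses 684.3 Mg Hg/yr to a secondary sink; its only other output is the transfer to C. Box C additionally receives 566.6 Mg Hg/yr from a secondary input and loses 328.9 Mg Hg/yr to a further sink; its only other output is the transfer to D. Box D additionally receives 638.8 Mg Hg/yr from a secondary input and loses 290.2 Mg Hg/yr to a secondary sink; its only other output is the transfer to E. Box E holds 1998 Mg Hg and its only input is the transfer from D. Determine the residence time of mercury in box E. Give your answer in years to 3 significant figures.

1.35 yr

Box A: F(A→B) = (1377 + 797.6) − 809.1 = 1365.5 Mg Hg/yr.
Box B: F(B→C) = (1365.5 + 213.0) − 684.3 = 894.20 Mg Hg/yr.
Box C: F(C→D) = (894.20 + 566.6) − 328.9 = 1131.9 Mg Hg/yr.
Box D: F(D→E) = (1131.9 + 638.8) − 290.2 = 1480.5 Mg Hg/yr.
Box E throughput = its input = 1480.5 Mg Hg/yr; τ = 1998 / 1480.5 = 1.350 yr.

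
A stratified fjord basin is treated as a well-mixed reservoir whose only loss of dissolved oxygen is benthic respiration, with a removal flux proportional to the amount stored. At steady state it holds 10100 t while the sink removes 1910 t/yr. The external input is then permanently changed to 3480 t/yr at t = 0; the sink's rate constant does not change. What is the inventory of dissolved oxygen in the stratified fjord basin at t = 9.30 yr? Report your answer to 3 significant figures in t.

Residence time τ = M₀/F₀ = 5.288 yr. The eventual steady state is M_∞ = M₀·(F₁/F₀) = 10100 × 3480/1910 = 18402 t.
The anomaly ΔM(t) = M(t) − M_∞ decays as ΔM₀·e^(−t/τ) with ΔM₀ = 10100 − 18402 = −8302 t.
At t = 9.30 yr, e^(−t/τ) = e^(−1.759) = 0.1723, so ΔM = −1430 t and M = 18402 − 1430 = 16972 t.

17000 t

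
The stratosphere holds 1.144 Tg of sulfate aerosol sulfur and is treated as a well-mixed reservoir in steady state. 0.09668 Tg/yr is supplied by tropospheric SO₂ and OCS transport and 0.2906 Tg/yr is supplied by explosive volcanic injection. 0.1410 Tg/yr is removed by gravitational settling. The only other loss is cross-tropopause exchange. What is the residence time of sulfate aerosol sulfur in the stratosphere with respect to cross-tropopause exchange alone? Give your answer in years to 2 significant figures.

At steady state ΣF_in = ΣF_out.
ΣF_in = 0.09668 + 0.2906 = 0.38728 Tg/yr.
Cross-tropopause exchange flux = ΣF_in − (0.1410) = 0.38728 − 0.1410 = 0.2463 Tg/yr.
τ = M / F = 1.144 / 0.2463 = 4.645 yr.

4.6 yr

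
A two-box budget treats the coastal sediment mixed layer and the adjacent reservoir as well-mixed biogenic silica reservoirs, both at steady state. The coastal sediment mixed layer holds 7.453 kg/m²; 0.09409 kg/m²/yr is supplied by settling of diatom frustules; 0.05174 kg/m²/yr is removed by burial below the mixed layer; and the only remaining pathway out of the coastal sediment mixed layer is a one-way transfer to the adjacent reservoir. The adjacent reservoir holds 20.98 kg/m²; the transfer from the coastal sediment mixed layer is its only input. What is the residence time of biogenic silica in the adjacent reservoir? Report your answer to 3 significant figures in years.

495 yr

Balance the coastal sediment mixed layer: ΣF_in = 0.094090 kg/m²/yr.
Transfer to the adjacent reservoir = ΣF_in − (0.05174) = 0.042350 kg/m²/yr.
At steady state the output of the adjacent reservoir equals its input, 0.042350 kg/m²/yr.
τ = M / F = 20.98 / 0.042350 = 495.4 yr.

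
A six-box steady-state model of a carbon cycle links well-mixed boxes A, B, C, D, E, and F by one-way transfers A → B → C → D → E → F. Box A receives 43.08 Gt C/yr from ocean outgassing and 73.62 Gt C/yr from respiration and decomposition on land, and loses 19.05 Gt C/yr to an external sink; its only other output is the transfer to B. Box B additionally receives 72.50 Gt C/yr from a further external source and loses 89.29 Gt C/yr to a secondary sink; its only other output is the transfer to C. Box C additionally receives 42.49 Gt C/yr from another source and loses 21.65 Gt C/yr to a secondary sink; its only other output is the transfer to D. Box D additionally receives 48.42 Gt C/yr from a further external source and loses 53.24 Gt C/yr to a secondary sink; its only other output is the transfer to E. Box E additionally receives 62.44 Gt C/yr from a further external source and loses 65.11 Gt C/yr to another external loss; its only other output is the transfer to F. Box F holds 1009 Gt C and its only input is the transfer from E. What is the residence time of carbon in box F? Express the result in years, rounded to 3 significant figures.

10.7 yr

Box A: F(A→B) = (43.08 + 73.62) − 19.05 = 97.650 Gt C/yr.
Box B: F(B→C) = (97.650 + 72.50) − 89.29 = 80.860 Gt C/yr.
Box C: F(C→D) = (80.860 + 42.49) − 21.65 = 101.70 Gt C/yr.
Box D: F(D→E) = (101.70 + 48.42) − 53.24 = 96.880 Gt C/yr.
Box E: F(E→F) = (96.880 + 62.44) − 65.11 = 94.210 Gt C/yr.
Box F throughput = its input = 94.210 Gt C/yr; τ = 1009 / 94.210 = 10.71 yr.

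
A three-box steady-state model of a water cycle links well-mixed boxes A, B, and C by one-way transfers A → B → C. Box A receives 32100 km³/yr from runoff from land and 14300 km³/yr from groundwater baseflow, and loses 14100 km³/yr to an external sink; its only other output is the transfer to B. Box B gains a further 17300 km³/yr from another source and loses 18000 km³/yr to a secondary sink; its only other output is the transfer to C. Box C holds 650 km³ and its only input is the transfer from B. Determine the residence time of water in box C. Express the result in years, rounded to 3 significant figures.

0.0206 yr

Box A: F(A→B) = (32100 + 14300) − 14100 = 32300 km³/yr.
Box B: F(B→C) = (32300 + 17300) − 18000 = 31600 km³/yr.
Box C throughput = its input = 31600 km³/yr; τ = 650 / 31600 = 0.02057 yr.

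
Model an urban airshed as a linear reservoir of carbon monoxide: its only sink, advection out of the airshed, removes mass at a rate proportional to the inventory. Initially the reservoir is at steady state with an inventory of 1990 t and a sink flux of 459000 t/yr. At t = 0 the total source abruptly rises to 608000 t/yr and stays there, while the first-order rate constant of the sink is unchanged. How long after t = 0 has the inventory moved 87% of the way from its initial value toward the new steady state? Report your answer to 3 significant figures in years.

0.00885 yr

τ = M₀/F₀ = 1990/459000 = 0.004336 yr.
The remaining gap fraction is e^(−t/τ); 87% covered ⇒ e^(−t/τ) = 0.130.
t = −τ ln(0.130) = 0.004336 × 2.040 = 0.008845 yr.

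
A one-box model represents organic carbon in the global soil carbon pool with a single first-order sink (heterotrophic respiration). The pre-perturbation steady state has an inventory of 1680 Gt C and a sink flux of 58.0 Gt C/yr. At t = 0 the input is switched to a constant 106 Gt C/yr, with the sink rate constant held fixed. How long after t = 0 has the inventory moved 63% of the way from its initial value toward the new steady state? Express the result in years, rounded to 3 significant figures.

28.8 yr

τ = M₀/F₀ = 1680/58.0 = 28.97 yr.
The remaining gap fraction is e^(−t/τ); 63% covered ⇒ e^(−t/τ) = 0.370.
t = −τ ln(0.370) = 28.97 × 0.9943 = 28.80 yr.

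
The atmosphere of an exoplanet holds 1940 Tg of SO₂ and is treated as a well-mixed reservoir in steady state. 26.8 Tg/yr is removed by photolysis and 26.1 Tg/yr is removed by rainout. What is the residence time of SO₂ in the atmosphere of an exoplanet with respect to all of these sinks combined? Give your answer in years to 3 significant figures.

Total removal flux = 26.8 + 26.1 = 52.900 Tg/yr.
τ = M / ΣF_out = 1940 / 52.900 = 36.67 yr.

36.7 yr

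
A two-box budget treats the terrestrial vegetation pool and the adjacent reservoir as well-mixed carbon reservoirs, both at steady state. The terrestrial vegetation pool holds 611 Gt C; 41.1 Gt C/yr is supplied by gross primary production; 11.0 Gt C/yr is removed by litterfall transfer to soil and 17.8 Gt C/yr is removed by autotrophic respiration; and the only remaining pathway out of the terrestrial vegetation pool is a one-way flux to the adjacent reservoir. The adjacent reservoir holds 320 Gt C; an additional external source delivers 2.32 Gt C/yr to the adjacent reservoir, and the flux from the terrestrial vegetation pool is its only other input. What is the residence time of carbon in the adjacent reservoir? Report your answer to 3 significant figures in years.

21.9 yr

Balance the terrestrial vegetation pool: ΣF_in = 41.100 Gt C/yr.
Flux to the adjacent reservoir = ΣF_in − (11.0 + 17.8) = 12.300 Gt C/yr.
Total input to the adjacent reservoir = 12.300 + 2.32 = 14.620 Gt C/yr; at steady state this equals its total output.
τ = M / F = 320 / 14.620 = 21.89 yr.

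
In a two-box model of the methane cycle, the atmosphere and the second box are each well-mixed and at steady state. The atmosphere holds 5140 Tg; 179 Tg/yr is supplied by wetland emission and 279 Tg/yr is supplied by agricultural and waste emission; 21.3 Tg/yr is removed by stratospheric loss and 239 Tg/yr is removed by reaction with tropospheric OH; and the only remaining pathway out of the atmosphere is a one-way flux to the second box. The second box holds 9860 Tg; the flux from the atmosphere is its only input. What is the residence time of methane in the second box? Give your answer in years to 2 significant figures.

50 yr

Balance the atmosphere: ΣF_in = 179 + 279 = 458.00 Tg/yr.
Flux to the second box = ΣF_in − (21.3 + 239) = 197.70 Tg/yr.
At steady state the output of the second box equals its input, 197.70 Tg/yr.
τ = M / F = 9860 / 197.70 = 49.87 yr.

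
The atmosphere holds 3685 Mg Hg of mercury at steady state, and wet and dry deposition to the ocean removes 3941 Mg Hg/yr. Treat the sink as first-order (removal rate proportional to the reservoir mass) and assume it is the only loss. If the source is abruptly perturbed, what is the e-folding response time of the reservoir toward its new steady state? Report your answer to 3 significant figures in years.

For a linear reservoir the response time equals the residence time τ = M/F.
τ = 3685 / 3941 = 0.9350 yr.

0.935 yr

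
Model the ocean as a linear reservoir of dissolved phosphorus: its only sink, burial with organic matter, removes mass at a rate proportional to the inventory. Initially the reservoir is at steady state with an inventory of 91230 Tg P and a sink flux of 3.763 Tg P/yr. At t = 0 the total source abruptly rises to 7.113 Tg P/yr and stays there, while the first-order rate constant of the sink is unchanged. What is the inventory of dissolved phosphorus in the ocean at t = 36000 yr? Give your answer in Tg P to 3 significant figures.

The sink rate constant is k = F₀/M₀ = 3.763/91230 = 4.125×10^-5 yr⁻¹.
Solving dM/dt = F₁ − kM with M(0) = M₀ gives M(t) = F₁/k + (M₀ − F₁/k)·e^(−kt).
F₁/k = 7.113/4.125×10^-5 = 172450 Tg P; kt = 4.125×10^-5 × 36000 = 1.485, e^(−kt) = 0.2265.
M(36000) = 172450 + (91230 − 172450) × 0.2265 = 172450 − 18400 = 154050 Tg P.

154000 Tg P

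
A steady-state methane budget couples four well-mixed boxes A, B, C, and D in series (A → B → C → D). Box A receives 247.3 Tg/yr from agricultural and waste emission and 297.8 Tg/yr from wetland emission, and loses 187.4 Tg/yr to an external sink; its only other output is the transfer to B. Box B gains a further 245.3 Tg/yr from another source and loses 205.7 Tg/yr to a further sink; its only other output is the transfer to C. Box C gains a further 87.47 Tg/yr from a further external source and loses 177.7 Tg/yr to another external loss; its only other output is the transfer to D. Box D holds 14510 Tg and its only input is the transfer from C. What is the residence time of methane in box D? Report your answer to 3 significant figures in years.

47.3 yr

Box A: F(A→B) = (247.3 + 297.8) − 187.4 = 357.70 Tg/yr.
Box B: F(B→C) = (357.70 + 245.3) − 205.7 = 397.30 Tg/yr.
Box C: F(C→D) = (397.30 + 87.47) − 177.7 = 307.07 Tg/yr.
Box D throughput = its input = 307.07 Tg/yr; τ = 14510 / 307.07 = 47.25 yr.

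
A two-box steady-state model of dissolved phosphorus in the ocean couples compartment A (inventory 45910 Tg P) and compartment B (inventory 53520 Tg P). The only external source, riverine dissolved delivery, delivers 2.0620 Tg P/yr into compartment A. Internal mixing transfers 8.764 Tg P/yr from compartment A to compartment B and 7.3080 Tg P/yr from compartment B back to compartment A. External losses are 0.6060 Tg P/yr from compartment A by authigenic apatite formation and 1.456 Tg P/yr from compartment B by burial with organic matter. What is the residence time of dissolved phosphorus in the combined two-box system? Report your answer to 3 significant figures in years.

48200 yr

Treat the two boxes together as one reservoir: the mixing fluxes between them are internal recycling, so τ = ΣM / Σ(external losses).
M_total = 45910 + 53520 = 99430 Tg P.
ΣF_external_out = 0.6060 + 1.456 = 2.0620 Tg P/yr.
τ = M_total / ΣF_ext = 99430 / 2.0620 = 48220 yr.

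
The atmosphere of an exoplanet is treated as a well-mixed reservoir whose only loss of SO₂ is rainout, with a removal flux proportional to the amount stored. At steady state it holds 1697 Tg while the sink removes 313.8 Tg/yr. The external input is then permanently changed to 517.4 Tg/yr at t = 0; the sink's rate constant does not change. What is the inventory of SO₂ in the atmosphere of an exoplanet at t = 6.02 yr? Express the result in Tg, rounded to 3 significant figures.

2440 Tg

τ = M₀/F₀ = 1697/313.8 = 5.408 yr; rate constant k = 1/τ.
New steady state M_∞ = F₁/k = F₁·τ = 517.4 × 5.408 = 2798.0 Tg.
M(t) = M_∞ + (M₀ − M_∞)·e^(−t/τ); t/τ = 6.02/5.408 = 1.113, so e^(−t/τ) = 0.3285.
M(t) = 2798.0 − 1101 × 0.3285 = 2436.3 Tg.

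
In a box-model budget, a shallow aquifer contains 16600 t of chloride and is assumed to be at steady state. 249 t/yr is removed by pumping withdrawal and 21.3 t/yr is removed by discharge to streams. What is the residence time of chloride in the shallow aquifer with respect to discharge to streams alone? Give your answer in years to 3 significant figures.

779 yr

Residence time with respect to a single sink: τ = M / F_sink.
τ = 16600 / 21.3 = 779.3 yr.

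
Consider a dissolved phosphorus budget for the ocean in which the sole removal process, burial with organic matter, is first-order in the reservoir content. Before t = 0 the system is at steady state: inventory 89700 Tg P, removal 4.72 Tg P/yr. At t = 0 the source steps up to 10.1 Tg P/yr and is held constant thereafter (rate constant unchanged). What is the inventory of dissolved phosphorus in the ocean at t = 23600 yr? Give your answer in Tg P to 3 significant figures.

162000 Tg P

τ = M₀/F₀ = 89700/4.72 = 19000 yr; rate constant k = 1/τ.
New steady state M_∞ = F₁/k = F₁·τ = 10.1 × 19000 = 191940 Tg P.
M(t) = M_∞ + (M₀ − M_∞)·e^(−t/τ); t/τ = 23600/19000 = 1.242, so e^(−t/τ) = 0.2889.
M(t) = 191940 − 102200 × 0.2889 = 162410 Tg P.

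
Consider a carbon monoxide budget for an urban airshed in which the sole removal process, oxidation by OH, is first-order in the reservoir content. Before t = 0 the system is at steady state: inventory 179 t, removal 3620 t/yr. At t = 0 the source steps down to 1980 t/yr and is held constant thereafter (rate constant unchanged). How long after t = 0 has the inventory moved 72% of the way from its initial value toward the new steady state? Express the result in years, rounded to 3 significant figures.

0.0629 yr

τ = M₀/F₀ = 179/3620 = 0.04945 yr.
The remaining gap fraction is e^(−t/τ); 72% covered ⇒ e^(−t/τ) = 0.280.
t = −τ ln(0.280) = 0.04945 × 1.273 = 0.06294 yr.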